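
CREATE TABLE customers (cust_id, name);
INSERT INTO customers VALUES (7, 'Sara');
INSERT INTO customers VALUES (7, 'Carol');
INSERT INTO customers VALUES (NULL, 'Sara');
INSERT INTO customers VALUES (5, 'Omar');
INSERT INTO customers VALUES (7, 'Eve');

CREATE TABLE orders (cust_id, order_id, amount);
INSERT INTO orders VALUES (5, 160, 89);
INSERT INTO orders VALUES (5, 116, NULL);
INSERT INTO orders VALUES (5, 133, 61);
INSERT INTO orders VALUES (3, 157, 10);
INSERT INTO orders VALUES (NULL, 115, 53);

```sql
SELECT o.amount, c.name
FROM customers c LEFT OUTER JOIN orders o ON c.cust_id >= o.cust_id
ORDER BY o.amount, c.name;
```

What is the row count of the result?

17

LEFT JOIN keeps every row from `customers`; unmatched rows get NULL for `orders`'s columns.
Matching on c.cust_id >= o.cust_id. A NULL in a compared column never satisfies the condition.
Matched pairs: 16; unmatched c rows kept: 1.
Total: 16 matched + 1 padded = 17 rows.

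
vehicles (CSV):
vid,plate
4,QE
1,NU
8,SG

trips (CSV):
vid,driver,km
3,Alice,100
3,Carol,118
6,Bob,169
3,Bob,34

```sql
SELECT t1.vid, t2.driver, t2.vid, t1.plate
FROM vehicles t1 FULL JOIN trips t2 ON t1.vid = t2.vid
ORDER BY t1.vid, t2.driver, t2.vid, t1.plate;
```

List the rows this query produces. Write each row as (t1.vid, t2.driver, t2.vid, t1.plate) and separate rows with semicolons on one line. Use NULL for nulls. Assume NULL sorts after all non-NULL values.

FULL OUTER JOIN keeps every row from both sides; unmatched rows get NULL for the other side's columns.
Matching on t1.vid = t2.vid.
Matched pairs: 0; unmatched t1 rows kept: 3; unmatched t2 rows kept: 4.

(1, NULL, NULL, NU); (4, NULL, NULL, QE); (8, NULL, NULL, SG); (NULL, Alice, 3, NULL); (NULL, Bob, 3, NULL); (NULL, Bob, 6, NULL); (NULL, Carol, 3, NULL)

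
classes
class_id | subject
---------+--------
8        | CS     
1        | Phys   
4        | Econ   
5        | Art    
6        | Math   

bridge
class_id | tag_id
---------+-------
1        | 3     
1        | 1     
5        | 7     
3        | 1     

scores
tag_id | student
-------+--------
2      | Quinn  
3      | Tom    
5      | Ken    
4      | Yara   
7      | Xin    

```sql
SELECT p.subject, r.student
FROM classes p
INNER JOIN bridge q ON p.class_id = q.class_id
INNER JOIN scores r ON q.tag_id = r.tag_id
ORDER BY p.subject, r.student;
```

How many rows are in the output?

Evaluate left to right. First `classes p INNER JOIN bridge q` on class_id: 3 row(s).
Then INNER JOIN `scores r` on tag_id: keep only rows whose q.tag_id appears in r.
Result: 2 row(s).

2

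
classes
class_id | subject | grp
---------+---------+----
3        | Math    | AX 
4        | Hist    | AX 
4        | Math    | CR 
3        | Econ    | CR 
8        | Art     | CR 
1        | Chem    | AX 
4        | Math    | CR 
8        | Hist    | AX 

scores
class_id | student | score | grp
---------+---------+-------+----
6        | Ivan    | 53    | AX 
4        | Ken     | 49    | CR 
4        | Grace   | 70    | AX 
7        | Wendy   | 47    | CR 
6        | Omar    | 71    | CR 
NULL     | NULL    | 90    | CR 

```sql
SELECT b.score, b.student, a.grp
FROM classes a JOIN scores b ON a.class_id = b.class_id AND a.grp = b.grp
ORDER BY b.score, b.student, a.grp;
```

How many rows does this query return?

3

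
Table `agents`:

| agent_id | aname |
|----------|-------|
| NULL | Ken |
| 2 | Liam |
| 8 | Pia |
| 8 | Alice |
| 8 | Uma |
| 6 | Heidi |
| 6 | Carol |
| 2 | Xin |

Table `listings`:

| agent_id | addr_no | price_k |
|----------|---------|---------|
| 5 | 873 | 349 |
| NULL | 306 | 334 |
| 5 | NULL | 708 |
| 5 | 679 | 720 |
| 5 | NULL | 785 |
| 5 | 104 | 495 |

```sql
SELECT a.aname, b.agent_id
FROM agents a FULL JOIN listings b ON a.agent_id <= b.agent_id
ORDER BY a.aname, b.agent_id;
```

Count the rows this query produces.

FULL OUTER JOIN keeps every row from both sides; unmatched rows get NULL for the other side's columns.
Matching on a.agent_id <= b.agent_id. A NULL in a compared column never satisfies the condition.
- a row (agent_id=NULL): no match → kept, b columns NULL.
- a row (agent_id=2): matches 5 b row(s) → 5 output row(s).
- a row (agent_id=8): no match → kept, b columns NULL.
- a row (agent_id=8): no match → kept, b columns NULL.
- a row (agent_id=8): no match → kept, b columns NULL.
- a row (agent_id=6): no match → kept, b columns NULL.
- a row (agent_id=6): no match → kept, b columns NULL.
- a row (agent_id=2): matches 5 b row(s) → 5 output row(s).
- 1 row(s) from b found no a partner → padded with NULL.
Total: 10 matched + 7 padded = 17 rows.

17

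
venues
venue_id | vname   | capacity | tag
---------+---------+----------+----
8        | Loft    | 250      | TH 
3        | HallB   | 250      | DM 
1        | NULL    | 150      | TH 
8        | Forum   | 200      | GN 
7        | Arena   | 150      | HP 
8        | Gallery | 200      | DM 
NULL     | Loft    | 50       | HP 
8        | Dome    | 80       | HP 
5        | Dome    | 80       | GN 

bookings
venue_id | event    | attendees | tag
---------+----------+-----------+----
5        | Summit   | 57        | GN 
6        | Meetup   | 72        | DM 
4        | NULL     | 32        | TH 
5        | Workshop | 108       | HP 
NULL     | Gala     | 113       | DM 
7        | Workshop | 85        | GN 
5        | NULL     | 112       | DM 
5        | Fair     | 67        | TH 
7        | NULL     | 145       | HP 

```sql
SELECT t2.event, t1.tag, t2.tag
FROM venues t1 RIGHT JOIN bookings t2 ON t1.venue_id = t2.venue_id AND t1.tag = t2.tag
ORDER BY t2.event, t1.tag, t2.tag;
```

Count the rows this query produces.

9

RIGHT JOIN keeps every row from `bookings`; unmatched rows get NULL for `venues`'s columns.
Matching on t1.venue_id = t2.venue_id AND t1.tag = t2.tag. A NULL in a compared column never satisfies the condition.
- t1 row (venue_id=8, tag=TH): no match.
- t1 row (venue_id=3, tag=DM): no match.
- t1 row (venue_id=1, tag=TH): no match.
- t1 row (venue_id=8, tag=GN): no match.
- t1 row (venue_id=7, tag=HP): matches 1 t2 row(s) → 1 output row(s).
- t1 row (venue_id=8, tag=DM): no match.
- t1 row (venue_id=NULL, tag=HP): no match.
- t1 row (venue_id=8, tag=HP): no match.
- t1 row (venue_id=5, tag=GN): matches 1 t2 row(s) → 1 output row(s).
- plus 7 unmatched t2 row(s), each kept with NULL t1 columns.
Total: 2 matched + 7 padded = 9 rows.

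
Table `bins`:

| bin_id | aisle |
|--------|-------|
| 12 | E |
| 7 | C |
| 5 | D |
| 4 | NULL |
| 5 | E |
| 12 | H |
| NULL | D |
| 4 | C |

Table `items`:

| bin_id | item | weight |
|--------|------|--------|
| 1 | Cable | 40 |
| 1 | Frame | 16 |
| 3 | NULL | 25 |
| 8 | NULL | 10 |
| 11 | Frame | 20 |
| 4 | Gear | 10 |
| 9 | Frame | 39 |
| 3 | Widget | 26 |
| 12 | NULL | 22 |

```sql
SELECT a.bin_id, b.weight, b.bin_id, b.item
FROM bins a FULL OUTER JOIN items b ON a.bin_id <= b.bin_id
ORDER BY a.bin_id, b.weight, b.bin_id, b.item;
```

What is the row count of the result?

29

FULL OUTER JOIN keeps every row from both sides; unmatched rows get NULL for the other side's columns.
Matching on a.bin_id <= b.bin_id. A NULL in a compared column never satisfies the condition.
- bin_id=12: 1 matching b row(s), so 1 row(s) emitted.
- bin_id=7: 4 matching b row(s), so 4 row(s) emitted.
- bin_id=5: 4 matching b row(s), so 4 row(s) emitted.
- bin_id=4: 5 matching b row(s), so 5 row(s) emitted.
- bin_id=5: 4 matching b row(s), so 4 row(s) emitted.
- bin_id=12: 1 matching b row(s), so 1 row(s) emitted.
- bin_id=NULL: no b row matches, row kept with b columns NULL.
- bin_id=4: 5 matching b row(s), so 5 row(s) emitted.
- plus 4 unmatched b row(s), each kept with NULL a columns.
Total: 24 matched + 5 padded = 29 rows.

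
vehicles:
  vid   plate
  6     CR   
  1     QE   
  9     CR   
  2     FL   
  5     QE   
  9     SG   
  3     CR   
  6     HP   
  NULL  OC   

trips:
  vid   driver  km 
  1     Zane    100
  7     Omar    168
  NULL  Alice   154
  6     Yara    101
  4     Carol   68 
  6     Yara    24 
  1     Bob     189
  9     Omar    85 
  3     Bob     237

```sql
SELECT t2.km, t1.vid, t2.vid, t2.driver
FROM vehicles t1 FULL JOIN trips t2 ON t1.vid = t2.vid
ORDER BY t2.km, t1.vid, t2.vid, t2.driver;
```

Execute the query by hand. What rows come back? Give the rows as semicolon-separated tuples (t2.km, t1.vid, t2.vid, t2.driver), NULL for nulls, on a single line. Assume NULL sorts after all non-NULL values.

(24, 6, 6, Yara); (24, 6, 6, Yara); (68, NULL, 4, Carol); (85, 9, 9, Omar); (85, 9, 9, Omar); (100, 1, 1, Zane); (101, 6, 6, Yara); (101, 6, 6, Yara); (154, NULL, NULL, Alice); (168, NULL, 7, Omar); (189, 1, 1, Bob); (237, 3, 3, Bob); (NULL, 2, NULL, NULL); (NULL, 5, NULL, NULL); (NULL, NULL, NULL, NULL)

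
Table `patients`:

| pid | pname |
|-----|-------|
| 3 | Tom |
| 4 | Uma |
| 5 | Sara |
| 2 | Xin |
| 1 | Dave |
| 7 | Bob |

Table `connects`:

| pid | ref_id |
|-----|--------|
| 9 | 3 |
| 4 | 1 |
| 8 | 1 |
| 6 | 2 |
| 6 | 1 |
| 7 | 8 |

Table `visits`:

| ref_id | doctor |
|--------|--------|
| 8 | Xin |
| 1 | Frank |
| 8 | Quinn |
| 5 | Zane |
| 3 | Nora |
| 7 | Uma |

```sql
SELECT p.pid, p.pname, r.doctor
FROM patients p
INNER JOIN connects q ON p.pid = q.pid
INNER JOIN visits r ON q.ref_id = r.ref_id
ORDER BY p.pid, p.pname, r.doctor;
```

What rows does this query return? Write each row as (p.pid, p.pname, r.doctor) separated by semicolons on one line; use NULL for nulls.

(4, Uma, Frank); (7, Bob, Quinn); (7, Bob, Xin)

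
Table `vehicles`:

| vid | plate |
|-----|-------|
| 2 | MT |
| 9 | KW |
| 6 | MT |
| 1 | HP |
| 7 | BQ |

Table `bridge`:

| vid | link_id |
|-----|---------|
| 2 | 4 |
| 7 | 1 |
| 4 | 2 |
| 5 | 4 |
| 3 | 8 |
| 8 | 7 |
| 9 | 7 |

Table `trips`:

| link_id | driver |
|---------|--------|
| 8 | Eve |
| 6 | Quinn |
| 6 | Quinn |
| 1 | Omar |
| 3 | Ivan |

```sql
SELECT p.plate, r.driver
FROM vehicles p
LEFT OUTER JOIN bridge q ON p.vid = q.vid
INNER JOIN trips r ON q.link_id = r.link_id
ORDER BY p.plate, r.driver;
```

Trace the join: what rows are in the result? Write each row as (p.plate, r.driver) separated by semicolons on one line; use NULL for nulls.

Evaluate left to right. First `vehicles p LEFT JOIN bridge q` on vid: 5 row(s).
Then INNER JOIN `trips r` on link_id: keep only rows whose q.link_id appears in r.

(BQ, Omar)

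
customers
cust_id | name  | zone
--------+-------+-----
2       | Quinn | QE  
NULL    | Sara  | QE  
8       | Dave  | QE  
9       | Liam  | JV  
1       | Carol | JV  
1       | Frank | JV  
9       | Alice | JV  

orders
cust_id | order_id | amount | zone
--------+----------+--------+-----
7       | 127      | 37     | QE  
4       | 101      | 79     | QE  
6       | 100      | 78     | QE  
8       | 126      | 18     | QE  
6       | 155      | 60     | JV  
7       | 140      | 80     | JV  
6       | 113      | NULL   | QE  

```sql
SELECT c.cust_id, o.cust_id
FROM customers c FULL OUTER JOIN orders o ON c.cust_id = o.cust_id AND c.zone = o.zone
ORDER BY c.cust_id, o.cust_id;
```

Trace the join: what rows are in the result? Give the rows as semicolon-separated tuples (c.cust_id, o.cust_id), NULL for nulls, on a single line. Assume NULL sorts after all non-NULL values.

(1, NULL); (1, NULL); (2, NULL); (8, 8); (9, NULL); (9, NULL); (NULL, 4); (NULL, 6); (NULL, 6); (NULL, 6); (NULL, 7); (NULL, 7); (NULL, NULL)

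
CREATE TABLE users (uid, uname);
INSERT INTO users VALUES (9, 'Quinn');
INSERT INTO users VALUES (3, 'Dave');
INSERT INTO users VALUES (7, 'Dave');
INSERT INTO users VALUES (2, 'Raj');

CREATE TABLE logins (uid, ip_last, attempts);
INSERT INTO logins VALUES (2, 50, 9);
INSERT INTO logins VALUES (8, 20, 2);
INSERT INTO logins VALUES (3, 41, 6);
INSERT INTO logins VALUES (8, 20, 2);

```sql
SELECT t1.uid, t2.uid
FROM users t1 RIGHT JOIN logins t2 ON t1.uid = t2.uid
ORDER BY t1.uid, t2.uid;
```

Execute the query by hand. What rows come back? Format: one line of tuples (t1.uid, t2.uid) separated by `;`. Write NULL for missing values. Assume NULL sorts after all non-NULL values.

RIGHT JOIN keeps every row from `logins`; unmatched rows get NULL for `users`'s columns.
Matching on t1.uid = t2.uid.
Matched pairs: 2; unmatched t2 rows kept: 2.

(2, 2); (3, 3); (NULL, 8); (NULL, 8)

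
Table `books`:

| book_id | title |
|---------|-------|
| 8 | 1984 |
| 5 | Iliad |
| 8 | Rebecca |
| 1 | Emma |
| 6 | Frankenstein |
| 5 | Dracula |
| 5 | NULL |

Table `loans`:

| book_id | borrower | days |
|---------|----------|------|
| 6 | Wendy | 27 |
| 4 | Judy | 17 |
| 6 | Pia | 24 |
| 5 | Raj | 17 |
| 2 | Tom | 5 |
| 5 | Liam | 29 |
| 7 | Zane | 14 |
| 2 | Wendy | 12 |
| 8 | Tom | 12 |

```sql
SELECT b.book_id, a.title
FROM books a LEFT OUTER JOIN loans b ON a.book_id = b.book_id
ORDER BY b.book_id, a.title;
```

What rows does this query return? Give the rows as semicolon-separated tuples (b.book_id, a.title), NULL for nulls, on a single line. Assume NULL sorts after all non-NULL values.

(5, Dracula); (5, Dracula); (5, Iliad); (5, Iliad); (5, NULL); (5, NULL); (6, Frankenstein); (6, Frankenstein); (8, 1984); (8, Rebecca); (NULL, Emma)

LEFT JOIN keeps every row from `books`; unmatched rows get NULL for `loans`'s columns.
Matching on a.book_id = b.book_id.
- a[0] book_id=8 → 1 match(es) in b → 1 row(s).
- a[1] book_id=5 → 2 match(es) in b → 2 row(s).
- a[2] book_id=8 → 1 match(es) in b → 1 row(s).
- a[3] book_id=1 → no match; kept with NULLs on the b side.
- a[4] book_id=6 → 2 match(es) in b → 2 row(s).
- a[5] book_id=5 → 2 match(es) in b → 2 row(s).
- a[6] book_id=5 → 2 match(es) in b → 2 row(s).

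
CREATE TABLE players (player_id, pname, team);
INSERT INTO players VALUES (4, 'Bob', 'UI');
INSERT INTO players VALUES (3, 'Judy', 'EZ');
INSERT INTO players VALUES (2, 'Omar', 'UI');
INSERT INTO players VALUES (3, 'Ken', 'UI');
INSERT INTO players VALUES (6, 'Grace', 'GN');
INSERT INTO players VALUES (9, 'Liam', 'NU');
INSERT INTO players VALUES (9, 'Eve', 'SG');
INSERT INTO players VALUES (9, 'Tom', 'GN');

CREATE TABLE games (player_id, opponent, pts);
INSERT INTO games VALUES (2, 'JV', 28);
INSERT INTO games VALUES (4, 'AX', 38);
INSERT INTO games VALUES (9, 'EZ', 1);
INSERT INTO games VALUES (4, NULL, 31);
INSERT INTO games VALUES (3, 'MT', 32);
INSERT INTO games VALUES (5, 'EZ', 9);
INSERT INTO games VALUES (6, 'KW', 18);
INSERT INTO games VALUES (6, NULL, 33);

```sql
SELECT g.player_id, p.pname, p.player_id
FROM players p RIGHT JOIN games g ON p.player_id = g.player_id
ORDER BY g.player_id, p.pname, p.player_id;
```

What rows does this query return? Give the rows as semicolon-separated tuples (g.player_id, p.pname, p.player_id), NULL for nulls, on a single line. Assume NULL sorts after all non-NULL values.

(2, Omar, 2); (3, Judy, 3); (3, Ken, 3); (4, Bob, 4); (4, Bob, 4); (5, NULL, NULL); (6, Grace, 6); (6, Grace, 6); (9, Eve, 9); (9, Liam, 9); (9, Tom, 9)

RIGHT JOIN keeps every row from `games`; unmatched rows get NULL for `players`'s columns.
Matching on p.player_id = g.player_id.
- p row (player_id=4): matches 2 g row(s) → 2 output row(s).
- p row (player_id=3): matches 1 g row(s) → 1 output row(s).
- p row (player_id=2): matches 1 g row(s) → 1 output row(s).
- p row (player_id=3): matches 1 g row(s) → 1 output row(s).
- p row (player_id=6): matches 2 g row(s) → 2 output row(s).
- p row (player_id=9): matches 1 g row(s) → 1 output row(s).
- p row (player_id=9): matches 1 g row(s) → 1 output row(s).
- p row (player_id=9): matches 1 g row(s) → 1 output row(s).
- 1 row(s) from g found no p partner → padded with NULL.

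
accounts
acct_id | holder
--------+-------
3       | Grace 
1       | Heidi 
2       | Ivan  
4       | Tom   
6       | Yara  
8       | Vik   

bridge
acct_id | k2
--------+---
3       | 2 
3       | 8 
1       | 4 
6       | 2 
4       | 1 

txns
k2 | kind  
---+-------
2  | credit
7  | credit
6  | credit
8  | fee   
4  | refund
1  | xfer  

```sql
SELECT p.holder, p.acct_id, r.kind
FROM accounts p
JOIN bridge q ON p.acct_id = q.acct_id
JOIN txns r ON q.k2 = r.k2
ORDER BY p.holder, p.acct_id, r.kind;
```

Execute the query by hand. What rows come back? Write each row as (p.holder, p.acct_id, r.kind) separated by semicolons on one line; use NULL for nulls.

(Grace, 3, credit); (Grace, 3, fee); (Heidi, 1, refund); (Tom, 4, xfer); (Yara, 6, credit)

Step 1 — p INNER JOIN q on acct_id → 5 row(s).
Then INNER JOIN `txns r` on k2: keep only rows whose q.k2 appears in r.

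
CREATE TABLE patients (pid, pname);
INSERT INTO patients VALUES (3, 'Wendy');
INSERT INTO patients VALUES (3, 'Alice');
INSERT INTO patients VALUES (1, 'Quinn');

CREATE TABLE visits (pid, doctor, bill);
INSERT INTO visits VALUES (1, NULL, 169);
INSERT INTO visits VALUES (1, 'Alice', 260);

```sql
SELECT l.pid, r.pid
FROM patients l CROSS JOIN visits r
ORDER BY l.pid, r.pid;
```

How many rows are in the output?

6

CROSS JOIN pairs every row of `patients` with every row of `visits`: 3 × 2 = 6 rows.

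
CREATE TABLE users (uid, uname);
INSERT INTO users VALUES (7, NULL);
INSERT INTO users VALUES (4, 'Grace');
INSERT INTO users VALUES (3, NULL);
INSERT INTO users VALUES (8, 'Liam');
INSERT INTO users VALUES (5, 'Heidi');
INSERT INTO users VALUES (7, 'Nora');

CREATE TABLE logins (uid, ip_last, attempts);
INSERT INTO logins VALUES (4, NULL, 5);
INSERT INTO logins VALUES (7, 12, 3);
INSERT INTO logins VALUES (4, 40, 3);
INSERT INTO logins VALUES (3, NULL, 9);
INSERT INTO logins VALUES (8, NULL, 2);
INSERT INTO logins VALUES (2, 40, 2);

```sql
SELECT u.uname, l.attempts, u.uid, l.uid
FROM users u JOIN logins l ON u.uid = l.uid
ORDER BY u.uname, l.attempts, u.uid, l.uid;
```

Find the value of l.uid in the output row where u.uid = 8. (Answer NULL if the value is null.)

INNER JOIN keeps only pairs where the ON condition holds.
Matching on u.uid = l.uid.
- uid=7: 1 matching l row(s), so 1 row(s) emitted.
- uid=4: 2 matching l row(s), so 2 row(s) emitted.
- uid=3: 1 matching l row(s), so 1 row(s) emitted.
- uid=8: 1 matching l row(s), so 1 row(s) emitted.
- uid=5: no matching l row, dropped.
- uid=7: 1 matching l row(s), so 1 row(s) emitted.

8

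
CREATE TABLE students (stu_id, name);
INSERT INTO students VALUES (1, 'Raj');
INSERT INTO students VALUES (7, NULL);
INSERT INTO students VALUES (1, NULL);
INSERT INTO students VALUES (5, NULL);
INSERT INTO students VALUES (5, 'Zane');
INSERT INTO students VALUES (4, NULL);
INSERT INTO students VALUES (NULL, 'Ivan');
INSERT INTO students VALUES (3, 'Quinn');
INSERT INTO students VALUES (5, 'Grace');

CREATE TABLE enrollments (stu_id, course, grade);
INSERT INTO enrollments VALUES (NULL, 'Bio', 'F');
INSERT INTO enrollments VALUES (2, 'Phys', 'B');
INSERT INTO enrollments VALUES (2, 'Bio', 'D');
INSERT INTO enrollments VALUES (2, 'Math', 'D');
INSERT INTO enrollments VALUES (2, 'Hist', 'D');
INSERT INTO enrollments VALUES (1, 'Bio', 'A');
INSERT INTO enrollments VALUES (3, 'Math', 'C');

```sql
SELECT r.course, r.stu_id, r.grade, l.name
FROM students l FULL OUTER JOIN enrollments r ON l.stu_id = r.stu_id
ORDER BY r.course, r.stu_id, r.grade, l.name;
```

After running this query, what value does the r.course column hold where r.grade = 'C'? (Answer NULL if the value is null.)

FULL OUTER JOIN keeps every row from both sides; unmatched rows get NULL for the other side's columns.
Matching on l.stu_id = r.stu_id. A NULL in a compared column never satisfies the condition.
- l[0] stu_id=1 → 1 match(es) in r → 1 row(s).
- l[1] stu_id=7 → no match; kept with NULLs on the r side.
- l[2] stu_id=1 → 1 match(es) in r → 1 row(s).
- l[3] stu_id=5 → no match; kept with NULLs on the r side.
- l[4] stu_id=5 → no match; kept with NULLs on the r side.
- l[5] stu_id=4 → no match; kept with NULLs on the r side.
- l[6] stu_id=NULL → no match; kept with NULLs on the r side.
- l[7] stu_id=3 → 1 match(es) in r → 1 row(s).
- l[8] stu_id=5 → no match; kept with NULLs on the r side.
- plus 5 unmatched r row(s), each kept with NULL l columns.

Math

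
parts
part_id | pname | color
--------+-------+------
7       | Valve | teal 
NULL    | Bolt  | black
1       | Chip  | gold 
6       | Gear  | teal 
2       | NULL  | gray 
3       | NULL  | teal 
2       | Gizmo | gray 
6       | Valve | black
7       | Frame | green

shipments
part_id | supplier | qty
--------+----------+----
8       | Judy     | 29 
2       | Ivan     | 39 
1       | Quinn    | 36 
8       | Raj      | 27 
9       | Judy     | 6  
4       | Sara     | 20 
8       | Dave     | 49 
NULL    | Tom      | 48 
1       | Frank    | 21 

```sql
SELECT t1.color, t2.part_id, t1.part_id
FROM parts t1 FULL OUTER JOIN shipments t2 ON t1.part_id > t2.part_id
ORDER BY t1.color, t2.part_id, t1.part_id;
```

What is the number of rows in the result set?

30

FULL OUTER JOIN keeps every row from both sides; unmatched rows get NULL for the other side's columns.
Matching on t1.part_id > t2.part_id. A NULL in a compared column never satisfies the condition.
- part_id=7: 4 matching t2 row(s), so 4 row(s) emitted.
- part_id=NULL: no t2 row matches, row kept with t2 columns NULL.
- part_id=1: no t2 row matches, row kept with t2 columns NULL.
- part_id=6: 4 matching t2 row(s), so 4 row(s) emitted.
- part_id=2: 2 matching t2 row(s), so 2 row(s) emitted.
- part_id=3: 3 matching t2 row(s), so 3 row(s) emitted.
- part_id=2: 2 matching t2 row(s), so 2 row(s) emitted.
- part_id=6: 4 matching t2 row(s), so 4 row(s) emitted.
- part_id=7: 4 matching t2 row(s), so 4 row(s) emitted.
- 5 t2 row(s) had no t1 match → kept, t1 columns NULL.
Total: 23 matched + 7 padded = 30 rows.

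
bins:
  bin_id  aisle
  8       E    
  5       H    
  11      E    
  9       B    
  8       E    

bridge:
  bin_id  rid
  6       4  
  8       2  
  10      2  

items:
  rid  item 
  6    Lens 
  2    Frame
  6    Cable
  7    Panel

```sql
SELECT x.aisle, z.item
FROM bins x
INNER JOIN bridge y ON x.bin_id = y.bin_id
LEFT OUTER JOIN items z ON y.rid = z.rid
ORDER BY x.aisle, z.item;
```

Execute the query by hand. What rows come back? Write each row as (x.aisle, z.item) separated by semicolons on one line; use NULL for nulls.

Joins associate left-to-right: bins INNER JOIN bridge on bin_id gives 2 intermediate row(s).
Then LEFT JOIN `items z` on rid: each of those 2 rows is kept; rows whose y.rid has no match in z get NULL for z's columns.

(E, Frame); (E, Frame)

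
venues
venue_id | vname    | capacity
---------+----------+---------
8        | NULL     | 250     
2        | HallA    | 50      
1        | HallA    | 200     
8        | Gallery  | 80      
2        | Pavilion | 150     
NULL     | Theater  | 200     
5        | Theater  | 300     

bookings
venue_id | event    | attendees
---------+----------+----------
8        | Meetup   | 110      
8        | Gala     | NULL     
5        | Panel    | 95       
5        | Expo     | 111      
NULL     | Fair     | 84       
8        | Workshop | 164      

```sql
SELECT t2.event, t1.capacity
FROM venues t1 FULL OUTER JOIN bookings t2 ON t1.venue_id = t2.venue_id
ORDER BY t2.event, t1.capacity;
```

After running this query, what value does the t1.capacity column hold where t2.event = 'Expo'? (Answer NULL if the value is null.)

300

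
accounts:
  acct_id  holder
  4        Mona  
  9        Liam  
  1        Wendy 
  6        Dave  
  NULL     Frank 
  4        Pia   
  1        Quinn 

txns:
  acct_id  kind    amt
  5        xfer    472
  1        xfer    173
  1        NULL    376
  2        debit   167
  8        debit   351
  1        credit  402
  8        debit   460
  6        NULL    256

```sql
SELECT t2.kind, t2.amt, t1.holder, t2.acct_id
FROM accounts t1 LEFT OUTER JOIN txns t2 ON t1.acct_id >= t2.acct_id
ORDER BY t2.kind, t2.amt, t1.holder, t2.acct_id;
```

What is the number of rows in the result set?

29

LEFT JOIN keeps every row from `accounts`; unmatched rows get NULL for `txns`'s columns.
Matching on t1.acct_id >= t2.acct_id. A NULL in a compared column never satisfies the condition.
- acct_id=4: 4 matching t2 row(s), so 4 row(s) emitted.
- acct_id=9: 8 matching t2 row(s), so 8 row(s) emitted.
- acct_id=1: 3 matching t2 row(s), so 3 row(s) emitted.
- acct_id=6: 6 matching t2 row(s), so 6 row(s) emitted.
- acct_id=NULL: no t2 row matches, row kept with t2 columns NULL.
- acct_id=4: 4 matching t2 row(s), so 4 row(s) emitted.
- acct_id=1: 3 matching t2 row(s), so 3 row(s) emitted.
Total: 28 matched + 1 padded = 29 rows.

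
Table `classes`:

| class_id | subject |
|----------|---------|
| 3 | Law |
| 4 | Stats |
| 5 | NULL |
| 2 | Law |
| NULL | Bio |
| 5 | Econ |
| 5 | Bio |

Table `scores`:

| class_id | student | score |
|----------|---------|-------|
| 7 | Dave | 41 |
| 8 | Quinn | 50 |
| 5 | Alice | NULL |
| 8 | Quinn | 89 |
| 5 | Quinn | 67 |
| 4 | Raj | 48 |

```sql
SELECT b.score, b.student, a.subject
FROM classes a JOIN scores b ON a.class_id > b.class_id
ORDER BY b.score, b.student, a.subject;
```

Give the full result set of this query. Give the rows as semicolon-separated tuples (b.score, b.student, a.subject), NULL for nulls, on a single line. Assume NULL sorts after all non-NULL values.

(48, Raj, Bio); (48, Raj, Econ); (48, Raj, NULL)

INNER JOIN keeps only pairs where the ON condition holds.
Matching on a.class_id > b.class_id. A NULL in a compared column never satisfies the condition.
- class_id=3: no matching b row, dropped.
- class_id=4: no matching b row, dropped.
- class_id=5: 1 matching b row(s), so 1 row(s) emitted.
- class_id=2: no matching b row, dropped.
- class_id=NULL: no matching b row, dropped.
- class_id=5: 1 matching b row(s), so 1 row(s) emitted.
- class_id=5: 1 matching b row(s), so 1 row(s) emitted.
After projecting and ordering:
b.score | b.student | a.subject
48 | Raj | Bio
48 | Raj | Econ
48 | Raj | NULL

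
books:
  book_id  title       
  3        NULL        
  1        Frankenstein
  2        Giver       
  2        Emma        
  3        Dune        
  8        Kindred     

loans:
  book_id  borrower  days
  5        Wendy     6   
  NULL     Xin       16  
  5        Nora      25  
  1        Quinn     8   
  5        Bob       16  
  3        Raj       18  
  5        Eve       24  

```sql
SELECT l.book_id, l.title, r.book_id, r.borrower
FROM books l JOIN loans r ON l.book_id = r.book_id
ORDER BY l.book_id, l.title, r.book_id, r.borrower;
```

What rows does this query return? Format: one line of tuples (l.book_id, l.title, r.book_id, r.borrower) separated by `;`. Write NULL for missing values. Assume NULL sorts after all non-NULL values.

(1, Frankenstein, 1, Quinn); (3, Dune, 3, Raj); (3, NULL, 3, Raj)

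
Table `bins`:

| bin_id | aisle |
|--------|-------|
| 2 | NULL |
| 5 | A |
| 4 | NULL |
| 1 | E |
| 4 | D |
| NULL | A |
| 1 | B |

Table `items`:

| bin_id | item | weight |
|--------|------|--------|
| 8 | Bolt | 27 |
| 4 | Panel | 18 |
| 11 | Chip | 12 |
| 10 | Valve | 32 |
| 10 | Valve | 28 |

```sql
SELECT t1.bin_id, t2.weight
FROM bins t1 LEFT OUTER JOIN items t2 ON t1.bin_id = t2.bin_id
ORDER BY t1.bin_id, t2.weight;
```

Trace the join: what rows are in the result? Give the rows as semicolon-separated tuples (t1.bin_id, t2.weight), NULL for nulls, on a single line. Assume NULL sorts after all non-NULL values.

LEFT JOIN keeps every row from `bins`; unmatched rows get NULL for `items`'s columns.
Matching on t1.bin_id = t2.bin_id. A NULL in a compared column never satisfies the condition.
Matched pairs: 2; unmatched t1 rows kept: 5.

(1, NULL); (1, NULL); (2, NULL); (4, 18); (4, 18); (5, NULL); (NULL, NULL)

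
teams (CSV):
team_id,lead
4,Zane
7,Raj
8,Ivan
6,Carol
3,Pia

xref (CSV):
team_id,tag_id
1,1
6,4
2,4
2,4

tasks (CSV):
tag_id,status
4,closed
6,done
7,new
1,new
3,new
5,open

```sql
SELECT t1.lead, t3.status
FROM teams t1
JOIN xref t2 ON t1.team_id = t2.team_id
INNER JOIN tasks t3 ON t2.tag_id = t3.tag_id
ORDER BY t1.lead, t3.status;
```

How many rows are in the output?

1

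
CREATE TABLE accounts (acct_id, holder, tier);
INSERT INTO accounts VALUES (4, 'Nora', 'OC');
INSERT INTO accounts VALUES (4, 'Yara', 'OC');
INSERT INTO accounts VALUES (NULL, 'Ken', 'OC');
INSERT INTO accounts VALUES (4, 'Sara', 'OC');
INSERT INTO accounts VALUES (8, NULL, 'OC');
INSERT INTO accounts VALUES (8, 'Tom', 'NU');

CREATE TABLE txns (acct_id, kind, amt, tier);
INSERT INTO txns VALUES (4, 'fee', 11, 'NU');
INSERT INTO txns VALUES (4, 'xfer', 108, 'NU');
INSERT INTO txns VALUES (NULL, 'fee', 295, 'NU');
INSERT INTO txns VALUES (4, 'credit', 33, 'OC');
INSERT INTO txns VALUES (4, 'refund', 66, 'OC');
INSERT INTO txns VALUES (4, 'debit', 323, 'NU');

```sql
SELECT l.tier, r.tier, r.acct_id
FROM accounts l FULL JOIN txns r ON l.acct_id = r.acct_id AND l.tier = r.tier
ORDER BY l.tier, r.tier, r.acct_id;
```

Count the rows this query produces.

FULL OUTER JOIN keeps every row from both sides; unmatched rows get NULL for the other side's columns.
Matching on l.acct_id = r.acct_id AND l.tier = r.tier. A NULL in a compared column never satisfies the condition.
- l row (acct_id=4, tier=OC): matches 2 r row(s) → 2 output row(s).
- l row (acct_id=4, tier=OC): matches 2 r row(s) → 2 output row(s).
- l row (acct_id=NULL, tier=OC): no match → kept, r columns NULL.
- l row (acct_id=4, tier=OC): matches 2 r row(s) → 2 output row(s).
- l row (acct_id=8, tier=OC): no match → kept, r columns NULL.
- l row (acct_id=8, tier=NU): no match → kept, r columns NULL.
- plus 4 unmatched r row(s), each kept with NULL l columns.
Total: 6 matched + 7 padded = 13 rows.

13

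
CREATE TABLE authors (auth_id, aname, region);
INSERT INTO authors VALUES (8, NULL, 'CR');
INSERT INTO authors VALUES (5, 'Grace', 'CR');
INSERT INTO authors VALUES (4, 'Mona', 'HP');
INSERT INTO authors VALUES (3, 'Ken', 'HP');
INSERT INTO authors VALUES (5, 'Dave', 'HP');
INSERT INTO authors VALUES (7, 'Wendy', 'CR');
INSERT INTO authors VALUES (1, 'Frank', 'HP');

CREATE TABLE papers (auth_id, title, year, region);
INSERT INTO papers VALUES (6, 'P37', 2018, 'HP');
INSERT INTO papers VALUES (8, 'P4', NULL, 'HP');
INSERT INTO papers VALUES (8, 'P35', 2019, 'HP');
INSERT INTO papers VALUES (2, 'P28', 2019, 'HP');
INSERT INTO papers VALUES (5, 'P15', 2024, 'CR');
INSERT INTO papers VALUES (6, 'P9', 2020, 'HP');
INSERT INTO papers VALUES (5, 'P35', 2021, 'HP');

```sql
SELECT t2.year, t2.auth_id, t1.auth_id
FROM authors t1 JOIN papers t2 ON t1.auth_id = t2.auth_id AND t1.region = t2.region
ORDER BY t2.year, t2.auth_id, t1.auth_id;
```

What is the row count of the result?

INNER JOIN keeps only pairs where the ON condition holds.
Matching on t1.auth_id = t2.auth_id AND t1.region = t2.region.
Matched pairs: 2.
Total: 2 rows.

2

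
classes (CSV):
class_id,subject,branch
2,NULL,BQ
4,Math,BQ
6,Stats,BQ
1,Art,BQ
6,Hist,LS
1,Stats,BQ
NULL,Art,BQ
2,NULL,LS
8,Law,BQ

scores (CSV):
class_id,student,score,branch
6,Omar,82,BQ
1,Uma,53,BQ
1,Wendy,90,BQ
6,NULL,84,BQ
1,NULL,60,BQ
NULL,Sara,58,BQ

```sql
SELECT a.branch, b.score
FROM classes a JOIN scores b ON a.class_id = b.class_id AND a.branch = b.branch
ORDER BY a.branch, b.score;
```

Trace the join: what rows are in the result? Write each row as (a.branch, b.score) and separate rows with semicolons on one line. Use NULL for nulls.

(BQ, 53); (BQ, 53); (BQ, 60); (BQ, 60); (BQ, 82); (BQ, 84); (BQ, 90); (BQ, 90)

INNER JOIN keeps only pairs where the ON condition holds.
Matching on a.class_id = b.class_id AND a.branch = b.branch. A NULL in a compared column never satisfies the condition.
- class_id=2, branch=BQ: no matching b row, dropped.
- class_id=4, branch=BQ: no matching b row, dropped.
- class_id=6, branch=BQ: 2 matching b row(s), so 2 row(s) emitted.
- class_id=1, branch=BQ: 3 matching b row(s), so 3 row(s) emitted.
- class_id=6, branch=LS: no matching b row, dropped.
- class_id=1, branch=BQ: 3 matching b row(s), so 3 row(s) emitted.
- class_id=NULL, branch=BQ: no matching b row, dropped.
- class_id=2, branch=LS: no matching b row, dropped.
- class_id=8, branch=BQ: no matching b row, dropped.
After projecting and ordering:
a.branch | b.score
BQ | 53
BQ | 53
BQ | 60
BQ | 60
BQ | 82
BQ | 84
BQ | 90
BQ | 90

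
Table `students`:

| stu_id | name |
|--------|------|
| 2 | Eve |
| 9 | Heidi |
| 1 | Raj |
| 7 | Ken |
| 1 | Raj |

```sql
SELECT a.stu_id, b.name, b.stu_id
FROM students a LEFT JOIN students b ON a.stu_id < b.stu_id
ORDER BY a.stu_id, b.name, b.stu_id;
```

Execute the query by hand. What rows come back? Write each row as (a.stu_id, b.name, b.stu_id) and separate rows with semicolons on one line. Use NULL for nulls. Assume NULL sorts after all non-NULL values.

LEFT JOIN keeps every row from `students a`; unmatched rows get NULL for `students b`'s columns.
Matching on a.stu_id < b.stu_id.
- a row (stu_id=2): matches 2 b row(s) → 2 output row(s).
- a row (stu_id=9): no match → kept, b columns NULL.
- a row (stu_id=1): matches 3 b row(s) → 3 output row(s).
- a row (stu_id=7): matches 1 b row(s) → 1 output row(s).
- a row (stu_id=1): matches 3 b row(s) → 3 output row(s).
After projecting and ordering:
a.stu_id | b.name | b.stu_id
1 | Eve | 2
1 | Eve | 2
1 | Heidi | 9
1 | Heidi | 9
1 | Ken | 7
1 | Ken | 7
2 | Heidi | 9
2 | Ken | 7
7 | Heidi | 9
9 | NULL | NULL

(1, Eve, 2); (1, Eve, 2); (1, Heidi, 9); (1, Heidi, 9); (1, Ken, 7); (1, Ken, 7); (2, Heidi, 9); (2, Ken, 7); (7, Heidi, 9); (9, NULL, NULL)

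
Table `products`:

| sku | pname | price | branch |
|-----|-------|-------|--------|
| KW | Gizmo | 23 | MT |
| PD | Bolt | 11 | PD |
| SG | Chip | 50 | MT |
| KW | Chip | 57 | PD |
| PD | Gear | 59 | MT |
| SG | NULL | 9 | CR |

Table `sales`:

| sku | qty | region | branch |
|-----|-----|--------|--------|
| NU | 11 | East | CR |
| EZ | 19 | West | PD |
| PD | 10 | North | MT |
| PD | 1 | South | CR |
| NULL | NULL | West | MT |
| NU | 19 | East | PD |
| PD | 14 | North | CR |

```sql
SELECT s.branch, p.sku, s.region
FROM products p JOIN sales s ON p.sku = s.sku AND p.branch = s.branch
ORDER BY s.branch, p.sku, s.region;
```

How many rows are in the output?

1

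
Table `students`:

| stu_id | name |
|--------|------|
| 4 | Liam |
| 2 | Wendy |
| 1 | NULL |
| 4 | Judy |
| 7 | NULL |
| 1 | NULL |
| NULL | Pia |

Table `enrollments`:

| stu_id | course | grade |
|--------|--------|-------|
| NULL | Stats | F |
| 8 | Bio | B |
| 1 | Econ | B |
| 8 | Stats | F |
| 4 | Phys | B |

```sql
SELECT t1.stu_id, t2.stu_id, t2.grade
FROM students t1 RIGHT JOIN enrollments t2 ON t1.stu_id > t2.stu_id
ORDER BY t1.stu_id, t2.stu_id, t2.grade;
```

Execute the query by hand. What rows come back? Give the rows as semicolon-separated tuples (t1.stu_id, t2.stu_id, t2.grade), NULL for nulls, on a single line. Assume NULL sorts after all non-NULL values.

(2, 1, B); (4, 1, B); (4, 1, B); (7, 1, B); (7, 4, B); (NULL, 8, B); (NULL, 8, F); (NULL, NULL, F)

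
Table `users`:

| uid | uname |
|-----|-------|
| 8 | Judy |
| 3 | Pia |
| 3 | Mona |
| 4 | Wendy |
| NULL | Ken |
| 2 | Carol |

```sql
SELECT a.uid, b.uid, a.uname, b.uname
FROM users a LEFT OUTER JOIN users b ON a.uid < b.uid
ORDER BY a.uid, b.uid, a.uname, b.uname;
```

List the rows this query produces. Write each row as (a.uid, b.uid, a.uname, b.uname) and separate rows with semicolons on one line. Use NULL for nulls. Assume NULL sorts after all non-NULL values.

LEFT JOIN keeps every row from `users a`; unmatched rows get NULL for `users b`'s columns.
Matching on a.uid < b.uid. A NULL in a compared column never satisfies the condition.
- a[0] uid=8 → no match; kept with NULLs on the b side.
- a[1] uid=3 → 2 match(es) in b → 2 row(s).
- a[2] uid=3 → 2 match(es) in b → 2 row(s).
- a[3] uid=4 → 1 match(es) in b → 1 row(s).
- a[4] uid=NULL → no match; kept with NULLs on the b side.
- a[5] uid=2 → 4 match(es) in b → 4 row(s).

(2, 3, Carol, Mona); (2, 3, Carol, Pia); (2, 4, Carol, Wendy); (2, 8, Carol, Judy); (3, 4, Mona, Wendy); (3, 4, Pia, Wendy); (3, 8, Mona, Judy); (3, 8, Pia, Judy); (4, 8, Wendy, Judy); (8, NULL, Judy, NULL); (NULL, NULL, Ken, NULL)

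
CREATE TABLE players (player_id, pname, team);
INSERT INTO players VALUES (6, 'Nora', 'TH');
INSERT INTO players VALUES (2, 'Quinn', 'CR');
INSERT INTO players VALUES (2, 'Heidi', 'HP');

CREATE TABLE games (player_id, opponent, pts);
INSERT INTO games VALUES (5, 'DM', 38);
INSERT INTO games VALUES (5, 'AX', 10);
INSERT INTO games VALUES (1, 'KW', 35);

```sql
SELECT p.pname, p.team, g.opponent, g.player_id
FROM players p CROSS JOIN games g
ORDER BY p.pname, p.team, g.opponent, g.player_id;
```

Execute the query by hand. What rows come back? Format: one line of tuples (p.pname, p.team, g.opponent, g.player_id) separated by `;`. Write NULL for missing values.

(Heidi, HP, AX, 5); (Heidi, HP, DM, 5); (Heidi, HP, KW, 1); (Nora, TH, AX, 5); (Nora, TH, DM, 5); (Nora, TH, KW, 1); (Quinn, CR, AX, 5); (Quinn, CR, DM, 5); (Quinn, CR, KW, 1)

CROSS JOIN pairs every row of `players` with every row of `games`: 3 × 3 = 9 rows.
After projecting and ordering:
p.pname | p.team | g.opponent | g.player_id
Heidi | HP | AX | 5
Heidi | HP | DM | 5
Heidi | HP | KW | 1
Nora | TH | AX | 5
Nora | TH | DM | 5
Nora | TH | KW | 1
Quinn | CR | AX | 5
Quinn | CR | DM | 5
Quinn | CR | KW | 1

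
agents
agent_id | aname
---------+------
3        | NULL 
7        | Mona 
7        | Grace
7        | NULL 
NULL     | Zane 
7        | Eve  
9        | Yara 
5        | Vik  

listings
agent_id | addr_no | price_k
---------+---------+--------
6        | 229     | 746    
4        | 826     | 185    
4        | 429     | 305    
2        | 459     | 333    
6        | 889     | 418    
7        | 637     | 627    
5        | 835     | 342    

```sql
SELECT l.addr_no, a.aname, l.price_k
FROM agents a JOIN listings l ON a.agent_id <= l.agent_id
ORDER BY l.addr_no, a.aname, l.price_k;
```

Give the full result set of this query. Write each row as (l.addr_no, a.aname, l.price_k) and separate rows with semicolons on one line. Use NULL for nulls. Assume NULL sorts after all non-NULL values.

INNER JOIN keeps only pairs where the ON condition holds.
Matching on a.agent_id <= l.agent_id. A NULL in a compared column never satisfies the condition.
Matched pairs: 14.

(229, Vik, 746); (229, NULL, 746); (429, NULL, 305); (637, Eve, 627); (637, Grace, 627); (637, Mona, 627); (637, Vik, 627); (637, NULL, 627); (637, NULL, 627); (826, NULL, 185); (835, Vik, 342); (835, NULL, 342); (889, Vik, 418); (889, NULL, 418)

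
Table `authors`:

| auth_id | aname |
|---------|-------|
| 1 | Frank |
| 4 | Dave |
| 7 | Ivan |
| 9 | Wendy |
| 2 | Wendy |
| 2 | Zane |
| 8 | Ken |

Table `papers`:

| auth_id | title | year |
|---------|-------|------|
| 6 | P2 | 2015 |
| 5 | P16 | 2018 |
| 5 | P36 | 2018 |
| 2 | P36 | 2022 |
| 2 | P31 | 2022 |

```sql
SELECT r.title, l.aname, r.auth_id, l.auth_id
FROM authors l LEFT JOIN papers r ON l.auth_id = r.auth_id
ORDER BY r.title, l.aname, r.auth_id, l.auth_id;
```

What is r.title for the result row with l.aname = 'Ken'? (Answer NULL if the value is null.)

LEFT JOIN keeps every row from `authors`; unmatched rows get NULL for `papers`'s columns.
Matching on l.auth_id = r.auth_id.
Matched pairs: 4; unmatched l rows kept: 5.

NULL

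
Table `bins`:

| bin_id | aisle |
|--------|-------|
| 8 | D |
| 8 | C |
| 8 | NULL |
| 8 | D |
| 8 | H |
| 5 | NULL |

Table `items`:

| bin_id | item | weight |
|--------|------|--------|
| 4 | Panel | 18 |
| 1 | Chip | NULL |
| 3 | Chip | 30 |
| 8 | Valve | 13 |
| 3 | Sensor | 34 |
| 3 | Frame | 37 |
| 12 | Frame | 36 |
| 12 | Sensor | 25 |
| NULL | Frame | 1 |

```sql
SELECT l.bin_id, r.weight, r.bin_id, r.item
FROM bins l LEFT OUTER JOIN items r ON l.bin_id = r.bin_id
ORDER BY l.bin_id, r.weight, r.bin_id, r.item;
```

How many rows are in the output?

LEFT JOIN keeps every row from `bins`; unmatched rows get NULL for `items`'s columns.
Matching on l.bin_id = r.bin_id. A NULL in a compared column never satisfies the condition.
Matched pairs: 5; unmatched l rows kept: 1.
Total: 5 matched + 1 padded = 6 rows.

6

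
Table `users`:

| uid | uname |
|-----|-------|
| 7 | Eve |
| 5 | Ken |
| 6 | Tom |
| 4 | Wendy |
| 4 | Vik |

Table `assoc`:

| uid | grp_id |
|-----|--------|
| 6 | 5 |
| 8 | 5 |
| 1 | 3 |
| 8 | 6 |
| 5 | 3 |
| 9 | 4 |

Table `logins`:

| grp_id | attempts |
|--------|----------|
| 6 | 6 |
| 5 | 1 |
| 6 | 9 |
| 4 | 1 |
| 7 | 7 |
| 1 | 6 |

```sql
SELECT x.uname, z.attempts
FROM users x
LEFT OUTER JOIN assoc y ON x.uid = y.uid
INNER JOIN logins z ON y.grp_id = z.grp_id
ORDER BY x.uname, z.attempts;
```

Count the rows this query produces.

1

Joins associate left-to-right: users LEFT JOIN assoc on uid gives 5 intermediate row(s).
Then INNER JOIN `logins z` on grp_id: keep only rows whose y.grp_id appears in z.
Result: 1 row(s).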